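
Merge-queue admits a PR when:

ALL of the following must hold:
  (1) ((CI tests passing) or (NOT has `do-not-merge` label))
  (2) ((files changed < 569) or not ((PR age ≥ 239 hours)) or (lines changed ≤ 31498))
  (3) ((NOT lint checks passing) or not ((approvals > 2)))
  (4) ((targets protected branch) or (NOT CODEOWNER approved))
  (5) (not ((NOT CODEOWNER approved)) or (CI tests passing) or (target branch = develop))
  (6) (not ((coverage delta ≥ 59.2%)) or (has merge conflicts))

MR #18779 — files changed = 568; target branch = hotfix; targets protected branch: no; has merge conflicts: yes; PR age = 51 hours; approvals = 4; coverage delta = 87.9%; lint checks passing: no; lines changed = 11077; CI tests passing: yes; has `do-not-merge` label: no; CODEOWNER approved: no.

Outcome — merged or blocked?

Merged

Atomic conditions:
  CI tests passing: yes → true
  NOT has `do-not-merge` label: no → true
  files changed < 569: 568 < 569 is true
  PR age ≥ 239 hours: 51 ≥ 239 is false
  lines changed ≤ 31498: 11077 ≤ 31498 is true
  NOT lint checks passing: no → true
  approvals > 2: 4 > 2 is true
  targets protected branch: no → false
  NOT CODEOWNER approved: no → true
  target branch = develop: hotfix == develop is false
  coverage delta ≥ 59.2%: 87.9 ≥ 59.2 is true
  has merge conflicts: yes → true
Combine:
[1] true OR true = true
[2.2] NOT false = true
[2] true OR true OR true = true
[3.2] NOT true = false
[3] true OR false = true
[4] false OR true = true
[5.1] NOT true = false
[5] false OR true OR false = true
[6.1] NOT true = false
[6] false OR true = true
[root] true AND true AND true AND true AND true AND true = true
Overall: true → merged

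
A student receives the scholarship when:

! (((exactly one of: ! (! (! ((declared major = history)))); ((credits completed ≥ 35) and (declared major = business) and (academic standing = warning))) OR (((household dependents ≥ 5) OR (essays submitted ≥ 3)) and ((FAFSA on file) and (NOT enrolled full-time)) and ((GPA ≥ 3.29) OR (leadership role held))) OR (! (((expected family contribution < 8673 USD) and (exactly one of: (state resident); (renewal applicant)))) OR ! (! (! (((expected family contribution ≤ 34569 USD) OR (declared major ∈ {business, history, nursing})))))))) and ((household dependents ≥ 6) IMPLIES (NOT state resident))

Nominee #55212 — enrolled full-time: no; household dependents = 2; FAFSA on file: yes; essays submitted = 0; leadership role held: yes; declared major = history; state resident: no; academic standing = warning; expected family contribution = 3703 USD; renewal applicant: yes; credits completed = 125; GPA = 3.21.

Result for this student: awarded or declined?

Awarded

Atomic conditions:
  declared major = history: history == history is true
  credits completed ≥ 35: 125 ≥ 35 is true
  declared major = business: history == business is false
  academic standing = warning: warning == warning is true
  household dependents ≥ 5: 2 ≥ 5 is false
  essays submitted ≥ 3: 0 ≥ 3 is false
  FAFSA on file: yes → true
  NOT enrolled full-time: no → true
  GPA ≥ 3.29: 3.21 ≥ 3.29 is false
  leadership role held: yes → true
  expected family contribution < 8673 USD: 3703 < 8673 is true
  state resident: no → false
  renewal applicant: yes → true
  expected family contribution ≤ 34569 USD: 3703 ≤ 34569 is true
  declared major ∈ {business, history, nursing}: history is in the set → true
  household dependents ≥ 6: 2 ≥ 6 is false
  NOT state resident: no → true
Combine:
[1.1.1.1.1.1] NOT true = false
[1.1.1.1.1] NOT false = true
[1.1.1.1] NOT true = false
[1.1.1.2] true AND false AND true = false
[1.1.1] exactly-one(false, false) = false
[1.1.2.1] false OR false = false
[1.1.2.2] true AND true = true
[1.1.2.3] false OR true = true
[1.1.2] false AND true AND true = false
[1.1.3.1.1.2] exactly-one(false, true) = true
[1.1.3.1.1] true AND true = true
[1.1.3.1] NOT true = false
[1.1.3.2.1.1.1] true OR true = true
[1.1.3.2.1.1] NOT true = false
[1.1.3.2.1] NOT false = true
[1.1.3.2] NOT true = false
[1.1.3] false OR false = false
[1.1] false OR false OR false = false
[1] NOT false = true
[2] false → true (antecedent false ⇒ implication holds) = true
[root] true AND true = true
Overall: true → awarded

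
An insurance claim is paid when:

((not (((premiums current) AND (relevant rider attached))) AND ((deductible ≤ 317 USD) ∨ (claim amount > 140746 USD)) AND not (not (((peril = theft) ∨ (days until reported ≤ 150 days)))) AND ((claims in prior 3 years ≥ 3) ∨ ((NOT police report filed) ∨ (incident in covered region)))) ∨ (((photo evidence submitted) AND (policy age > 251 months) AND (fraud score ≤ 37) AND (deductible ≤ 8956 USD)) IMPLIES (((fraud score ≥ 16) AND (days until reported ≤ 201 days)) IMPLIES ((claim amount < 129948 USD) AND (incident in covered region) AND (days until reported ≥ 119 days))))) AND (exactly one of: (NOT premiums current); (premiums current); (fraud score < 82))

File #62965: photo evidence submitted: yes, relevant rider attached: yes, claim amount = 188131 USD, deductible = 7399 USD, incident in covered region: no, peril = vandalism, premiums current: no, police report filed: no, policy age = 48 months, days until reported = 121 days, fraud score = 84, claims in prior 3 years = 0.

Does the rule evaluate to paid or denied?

Atomic conditions:
  premiums current: no → false
  relevant rider attached: yes → true
  deductible ≤ 317 USD: 7399 ≤ 317 is false
  claim amount > 140746 USD: 188131 > 140746 is true
  peril = theft: vandalism == theft is false
  days until reported ≤ 150 days: 121 ≤ 150 is true
  claims in prior 3 years ≥ 3: 0 ≥ 3 is false
  NOT police report filed: no → true
  incident in covered region: no → false
  photo evidence submitted: yes → true
  policy age > 251 months: 48 > 251 is false
  fraud score ≤ 37: 84 ≤ 37 is false
  deductible ≤ 8956 USD: 7399 ≤ 8956 is true
  fraud score ≥ 16: 84 ≥ 16 is true
  days until reported ≤ 201 days: 121 ≤ 201 is true
  claim amount < 129948 USD: 188131 < 129948 is false
  days until reported ≥ 119 days: 121 ≥ 119 is true
  NOT premiums current: no → true
  fraud score < 82: 84 < 82 is false
Combine:
[1.1.1.1] false AND true = false
[1.1.1] NOT false = true
[1.1.2] false OR true = true
[1.1.3.1.1] false OR true = true
[1.1.3.1] NOT true = false
[1.1.3] NOT false = true
[1.1.4.2] true OR false = true
[1.1.4] false OR true = true
[1.1] true AND true AND true AND true = true
[1.2.1] true AND false AND false AND true = false
[1.2.2.1] true AND true = true
[1.2.2.2] false AND false AND true = false
[1.2.2] true → false = false
[1.2] false → false (antecedent false ⇒ implication holds) = true
[1] true OR true = true
[2] exactly-one(true, false, false) = true
[root] true AND true = true
Overall: true → paid

Paid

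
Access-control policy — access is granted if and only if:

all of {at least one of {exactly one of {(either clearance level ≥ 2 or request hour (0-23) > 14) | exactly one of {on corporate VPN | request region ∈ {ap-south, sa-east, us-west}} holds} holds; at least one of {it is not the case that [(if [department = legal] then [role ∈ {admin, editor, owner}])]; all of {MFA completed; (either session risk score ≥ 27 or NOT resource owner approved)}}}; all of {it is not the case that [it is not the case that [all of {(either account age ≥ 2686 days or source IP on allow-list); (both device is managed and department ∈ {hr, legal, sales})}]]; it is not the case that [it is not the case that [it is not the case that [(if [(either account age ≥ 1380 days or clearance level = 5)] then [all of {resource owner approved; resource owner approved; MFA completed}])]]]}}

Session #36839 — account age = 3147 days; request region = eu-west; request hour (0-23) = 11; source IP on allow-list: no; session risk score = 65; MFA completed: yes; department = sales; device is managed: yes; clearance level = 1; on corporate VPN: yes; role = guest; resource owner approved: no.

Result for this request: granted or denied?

Atomic conditions:
  clearance level ≥ 2: 1 ≥ 2 is false
  request hour (0-23) > 14: 11 > 14 is false
  on corporate VPN: yes → true
  request region ∈ {ap-south, sa-east, us-west}: eu-west is not in the set → false
  department = legal: sales == legal is false
  role ∈ {admin, editor, owner}: guest is not in the set → false
  MFA completed: yes → true
  session risk score ≥ 27: 65 ≥ 27 is true
  NOT resource owner approved: no → true
  account age ≥ 2686 days: 3147 ≥ 2686 is true
  source IP on allow-list: no → false
  device is managed: yes → true
  department ∈ {hr, legal, sales}: sales is in the set → true
  account age ≥ 1380 days: 3147 ≥ 1380 is true
  clearance level = 5: 1 == 5 is false
  resource owner approved: no → false
Combine:
[1.1.1] false OR false = false
[1.1.2] exactly-one(true, false) = true
[1.1] exactly-one(false, true) = true
[1.2.1.1] false → false (antecedent false ⇒ implication holds) = true
[1.2.1] NOT true = false
[1.2.2.2] true OR true = true
[1.2.2] true AND true = true
[1.2] false OR true = true
[1] true OR true = true
[2.1.1.1.1] true OR false = true
[2.1.1.1.2] true AND true = true
[2.1.1.1] true AND true = true
[2.1.1] NOT true = false
[2.1] NOT false = true
[2.2.1.1.1.1] true OR false = true
[2.2.1.1.1.2] false AND false AND true = false
[2.2.1.1.1] true → false = false
[2.2.1.1] NOT false = true
[2.2.1] NOT true = false
[2.2] NOT false = true
[2] true AND true = true
[root] true AND true = true
Overall: true → granted

Granted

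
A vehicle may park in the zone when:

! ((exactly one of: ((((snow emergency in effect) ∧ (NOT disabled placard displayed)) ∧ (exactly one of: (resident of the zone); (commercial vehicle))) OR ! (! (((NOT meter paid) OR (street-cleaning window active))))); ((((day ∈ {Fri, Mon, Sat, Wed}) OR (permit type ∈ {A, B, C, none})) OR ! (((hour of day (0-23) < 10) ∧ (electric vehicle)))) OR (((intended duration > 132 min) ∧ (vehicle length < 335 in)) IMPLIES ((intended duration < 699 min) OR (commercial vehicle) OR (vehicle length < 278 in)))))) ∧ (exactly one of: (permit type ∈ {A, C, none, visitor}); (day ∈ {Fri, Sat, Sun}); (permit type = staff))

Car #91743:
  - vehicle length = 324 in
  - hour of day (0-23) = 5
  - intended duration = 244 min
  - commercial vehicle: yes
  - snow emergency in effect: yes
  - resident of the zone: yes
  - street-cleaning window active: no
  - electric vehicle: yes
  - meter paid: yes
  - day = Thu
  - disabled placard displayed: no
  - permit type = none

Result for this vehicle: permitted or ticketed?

Atomic conditions:
  snow emergency in effect: yes → true
  NOT disabled placard displayed: no → true
  resident of the zone: yes → true
  commercial vehicle: yes → true
  NOT meter paid: yes → false
  street-cleaning window active: no → false
  day ∈ {Fri, Mon, Sat, Wed}: Thu is not in the set → false
  permit type ∈ {A, B, C, none}: none is in the set → true
  hour of day (0-23) < 10: 5 < 10 is true
  electric vehicle: yes → true
  intended duration > 132 min: 244 > 132 is true
  vehicle length < 335 in: 324 < 335 is true
  intended duration < 699 min: 244 < 699 is true
  vehicle length < 278 in: 324 < 278 is false
  permit type ∈ {A, C, none, visitor}: none is in the set → true
  day ∈ {Fri, Sat, Sun}: Thu is not in the set → false
  permit type = staff: none == staff is false
Combine:
[1.1.1.1.1] true AND true = true
[1.1.1.1.2] exactly-one(true, true) = false
[1.1.1.1] true AND false = false
[1.1.1.2.1.1] false OR false = false
[1.1.1.2.1] NOT false = true
[1.1.1.2] NOT true = false
[1.1.1] false OR false = false
[1.1.2.1.1] false OR true = true
[1.1.2.1.2.1] true AND true = true
[1.1.2.1.2] NOT true = false
[1.1.2.1] true OR false = true
[1.1.2.2.1] true AND true = true
[1.1.2.2.2] true OR true OR false = true
[1.1.2.2] true → true = true
[1.1.2] true OR true = true
[1.1] exactly-one(false, true) = true
[1] NOT true = false
[2] exactly-one(true, false, false) = true
[root] false AND true = false
Overall: false → ticketed

Ticketed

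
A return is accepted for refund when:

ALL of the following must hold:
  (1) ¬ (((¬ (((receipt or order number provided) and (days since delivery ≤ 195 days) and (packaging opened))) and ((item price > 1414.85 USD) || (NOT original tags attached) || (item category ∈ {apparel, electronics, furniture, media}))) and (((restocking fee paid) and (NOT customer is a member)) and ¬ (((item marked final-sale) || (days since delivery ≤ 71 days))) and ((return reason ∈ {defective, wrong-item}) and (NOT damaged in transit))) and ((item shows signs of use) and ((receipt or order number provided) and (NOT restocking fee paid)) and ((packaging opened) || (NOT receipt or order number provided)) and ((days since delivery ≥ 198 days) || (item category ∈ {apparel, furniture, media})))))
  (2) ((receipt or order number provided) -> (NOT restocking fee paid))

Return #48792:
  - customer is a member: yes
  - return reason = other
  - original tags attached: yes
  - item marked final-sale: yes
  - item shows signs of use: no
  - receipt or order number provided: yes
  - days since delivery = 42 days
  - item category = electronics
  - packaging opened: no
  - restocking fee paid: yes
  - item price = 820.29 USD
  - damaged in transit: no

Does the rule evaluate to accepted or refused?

Atomic conditions:
  receipt or order number provided: yes → true
  days since delivery ≤ 195 days: 42 ≤ 195 is true
  packaging opened: no → false
  item price > 1414.85 USD: 820.29 > 1414.85 is false
  NOT original tags attached: yes → false
  item category ∈ {apparel, electronics, furniture, media}: electronics is in the set → true
  restocking fee paid: yes → true
  NOT customer is a member: yes → false
  item marked final-sale: yes → true
  days since delivery ≤ 71 days: 42 ≤ 71 is true
  return reason ∈ {defective, wrong-item}: other is not in the set → false
  NOT damaged in transit: no → true
  item shows signs of use: no → false
  NOT restocking fee paid: yes → false
  NOT receipt or order number provided: yes → false
  days since delivery ≥ 198 days: 42 ≥ 198 is false
  item category ∈ {apparel, furniture, media}: electronics is not in the set → false
Combine:
[1.1.1.1.1] true AND true AND false = false
[1.1.1.1] NOT false = true
[1.1.1.2] false OR false OR true = true
[1.1.1] true AND true = true
[1.1.2.1] true AND false = false
[1.1.2.2.1] true OR true = true
[1.1.2.2] NOT true = false
[1.1.2.3] false AND true = false
[1.1.2] false AND false AND false = false
[1.1.3.2] true AND false = false
[1.1.3.3] false OR false = false
[1.1.3.4] false OR false = false
[1.1.3] false AND false AND false AND false = false
[1.1] true AND false AND false = false
[1] NOT false = true
[2] true → false = false
[root] true AND false = false
Overall: false → refused

Refused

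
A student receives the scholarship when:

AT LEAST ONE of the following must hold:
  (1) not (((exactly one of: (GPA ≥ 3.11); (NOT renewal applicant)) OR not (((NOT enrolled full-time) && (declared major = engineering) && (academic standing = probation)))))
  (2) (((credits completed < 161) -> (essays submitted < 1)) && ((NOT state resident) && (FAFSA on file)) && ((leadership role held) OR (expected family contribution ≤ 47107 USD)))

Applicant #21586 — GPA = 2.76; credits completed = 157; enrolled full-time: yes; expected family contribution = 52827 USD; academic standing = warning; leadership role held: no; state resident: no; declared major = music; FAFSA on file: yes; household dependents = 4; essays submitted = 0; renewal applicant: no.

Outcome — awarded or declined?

Atomic conditions:
  GPA ≥ 3.11: 2.76 ≥ 3.11 is false
  NOT renewal applicant: no → true
  NOT enrolled full-time: yes → false
  declared major = engineering: music == engineering is false
  academic standing = probation: warning == probation is false
  credits completed < 161: 157 < 161 is true
  essays submitted < 1: 0 < 1 is true
  NOT state resident: no → true
  FAFSA on file: yes → true
  leadership role held: no → false
  expected family contribution ≤ 47107 USD: 52827 ≤ 47107 is false
Combine:
[1.1.1] exactly-one(false, true) = true
[1.1.2.1] false AND false AND false = false
[1.1.2] NOT false = true
[1.1] true OR true = true
[1] NOT true = false
[2.1] true → true = true
[2.2] true AND true = true
[2.3] false OR false = false
[2] true AND true AND false = false
[root] false OR false = false
Overall: false → declined

Declined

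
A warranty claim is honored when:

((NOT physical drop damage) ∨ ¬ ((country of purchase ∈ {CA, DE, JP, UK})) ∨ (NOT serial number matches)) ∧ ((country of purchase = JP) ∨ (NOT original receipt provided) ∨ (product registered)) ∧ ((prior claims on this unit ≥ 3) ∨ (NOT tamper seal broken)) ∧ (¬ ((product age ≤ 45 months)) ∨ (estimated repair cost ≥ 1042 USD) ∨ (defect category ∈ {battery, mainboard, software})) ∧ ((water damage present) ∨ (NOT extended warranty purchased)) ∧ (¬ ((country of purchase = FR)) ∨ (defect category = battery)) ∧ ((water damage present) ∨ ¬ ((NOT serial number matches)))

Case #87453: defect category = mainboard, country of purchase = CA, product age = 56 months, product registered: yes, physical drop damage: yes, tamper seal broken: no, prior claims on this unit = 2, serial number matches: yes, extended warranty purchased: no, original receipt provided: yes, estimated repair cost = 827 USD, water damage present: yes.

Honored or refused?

Refused

Atomic conditions:
  NOT physical drop damage: yes → false
  country of purchase ∈ {CA, DE, JP, UK}: CA is in the set → true
  NOT serial number matches: yes → false
  country of purchase = JP: CA == JP is false
  NOT original receipt provided: yes → false
  product registered: yes → true
  prior claims on this unit ≥ 3: 2 ≥ 3 is false
  NOT tamper seal broken: no → true
  product age ≤ 45 months: 56 ≤ 45 is false
  estimated repair cost ≥ 1042 USD: 827 ≥ 1042 is false
  defect category ∈ {battery, mainboard, software}: mainboard is in the set → true
  water damage present: yes → true
  NOT extended warranty purchased: no → true
  country of purchase = FR: CA == FR is false
  defect category = battery: mainboard == battery is false
Combine:
[1.2] NOT true = false
[1] false OR false OR false = false
[2] false OR false OR true = true
[3] false OR true = true
[4.1] NOT false = true
[4] true OR false OR true = true
[5] true OR true = true
[6.1] NOT false = true
[6] true OR false = true
[7.2] NOT false = true
[7] true OR true = true
[root] false AND true AND true AND true AND true AND true AND true = false
Overall: false → refused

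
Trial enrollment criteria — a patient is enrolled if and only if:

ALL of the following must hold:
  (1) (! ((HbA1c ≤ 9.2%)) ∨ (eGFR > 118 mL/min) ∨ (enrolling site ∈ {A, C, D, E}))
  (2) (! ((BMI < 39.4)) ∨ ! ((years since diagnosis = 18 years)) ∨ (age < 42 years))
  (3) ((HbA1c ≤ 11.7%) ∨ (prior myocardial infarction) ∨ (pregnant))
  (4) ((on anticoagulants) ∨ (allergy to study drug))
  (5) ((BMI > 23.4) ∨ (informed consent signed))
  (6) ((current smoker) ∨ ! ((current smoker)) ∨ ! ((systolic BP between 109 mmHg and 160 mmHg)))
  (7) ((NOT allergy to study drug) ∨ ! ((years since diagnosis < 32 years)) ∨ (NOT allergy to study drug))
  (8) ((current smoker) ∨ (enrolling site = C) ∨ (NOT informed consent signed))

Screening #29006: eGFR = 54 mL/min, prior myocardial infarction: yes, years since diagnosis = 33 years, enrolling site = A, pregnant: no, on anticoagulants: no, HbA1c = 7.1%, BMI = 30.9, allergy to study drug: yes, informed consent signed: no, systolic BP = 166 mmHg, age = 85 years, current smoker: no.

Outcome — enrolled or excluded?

Atomic conditions:
  HbA1c ≤ 9.2%: 7.1 ≤ 9.2 is true
  eGFR > 118 mL/min: 54 > 118 is false
  enrolling site ∈ {A, C, D, E}: A is in the set → true
  BMI < 39.4: 30.9 < 39.4 is true
  years since diagnosis = 18 years: 33 == 18 is false
  age < 42 years: 85 < 42 is false
  HbA1c ≤ 11.7%: 7.1 ≤ 11.7 is true
  prior myocardial infarction: yes → true
  pregnant: no → false
  on anticoagulants: no → false
  allergy to study drug: yes → true
  BMI > 23.4: 30.9 > 23.4 is true
  informed consent signed: no → false
  current smoker: no → false
  systolic BP between 109 mmHg and 160 mmHg: 166 in [109, 160] is false
  NOT allergy to study drug: yes → false
  years since diagnosis < 32 years: 33 < 32 is false
  enrolling site = C: A == C is false
  NOT informed consent signed: no → true
Combine:
[1.1] NOT true = false
[1] false OR false OR true = true
[2.1] NOT true = false
[2.2] NOT false = true
[2] false OR true OR false = true
[3] true OR true OR false = true
[4] false OR true = true
[5] true OR false = true
[6.2] NOT false = true
[6.3] NOT false = true
[6] false OR true OR true = true
[7.2] NOT false = true
[7] false OR true OR false = true
[8] false OR false OR true = true
[root] true AND true AND true AND true AND true AND true AND true AND true = true
Overall: true → enrolled

Enrolled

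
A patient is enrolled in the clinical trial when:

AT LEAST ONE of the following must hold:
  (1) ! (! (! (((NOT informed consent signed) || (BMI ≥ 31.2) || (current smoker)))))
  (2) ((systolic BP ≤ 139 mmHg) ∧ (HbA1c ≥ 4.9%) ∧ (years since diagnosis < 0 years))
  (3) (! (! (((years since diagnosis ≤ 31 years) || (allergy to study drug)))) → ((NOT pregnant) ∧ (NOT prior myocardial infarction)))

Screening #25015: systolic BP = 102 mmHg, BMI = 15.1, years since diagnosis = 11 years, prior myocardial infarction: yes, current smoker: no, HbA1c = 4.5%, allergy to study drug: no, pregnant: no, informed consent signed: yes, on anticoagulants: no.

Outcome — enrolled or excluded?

Atomic conditions:
  NOT informed consent signed: yes → false
  BMI ≥ 31.2: 15.1 ≥ 31.2 is false
  current smoker: no → false
  systolic BP ≤ 139 mmHg: 102 ≤ 139 is true
  HbA1c ≥ 4.9%: 4.5 ≥ 4.9 is false
  years since diagnosis < 0 years: 11 < 0 is false
  years since diagnosis ≤ 31 years: 11 ≤ 31 is true
  allergy to study drug: no → false
  NOT pregnant: no → true
  NOT prior myocardial infarction: yes → false
Combine:
[1.1.1.1] false OR false OR false = false
[1.1.1] NOT false = true
[1.1] NOT true = false
[1] NOT false = true
[2] true AND false AND false = false
[3.1.1.1] true OR false = true
[3.1.1] NOT true = false
[3.1] NOT false = true
[3.2] true AND false = false
[3] true → false = false
[root] true OR false OR false = true
Overall: true → enrolled

Enrolled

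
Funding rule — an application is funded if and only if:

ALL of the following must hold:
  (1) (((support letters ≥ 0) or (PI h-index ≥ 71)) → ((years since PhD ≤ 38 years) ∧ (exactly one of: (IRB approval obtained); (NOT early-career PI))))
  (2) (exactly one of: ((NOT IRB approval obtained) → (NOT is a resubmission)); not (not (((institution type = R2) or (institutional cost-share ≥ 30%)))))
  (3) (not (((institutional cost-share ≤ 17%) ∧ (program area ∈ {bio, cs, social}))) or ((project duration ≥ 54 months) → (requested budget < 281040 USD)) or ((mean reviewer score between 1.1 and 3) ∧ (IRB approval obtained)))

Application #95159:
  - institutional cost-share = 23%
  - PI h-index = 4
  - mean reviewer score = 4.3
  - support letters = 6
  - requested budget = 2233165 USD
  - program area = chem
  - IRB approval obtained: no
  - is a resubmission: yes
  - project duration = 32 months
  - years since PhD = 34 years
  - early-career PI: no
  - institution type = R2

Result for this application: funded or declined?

Atomic conditions:
  support letters ≥ 0: 6 ≥ 0 is true
  PI h-index ≥ 71: 4 ≥ 71 is false
  years since PhD ≤ 38 years: 34 ≤ 38 is true
  IRB approval obtained: no → false
  NOT early-career PI: no → true
  NOT IRB approval obtained: no → true
  NOT is a resubmission: yes → false
  institution type = R2: R2 == R2 is true
  institutional cost-share ≥ 30%: 23 ≥ 30 is false
  institutional cost-share ≤ 17%: 23 ≤ 17 is false
  program area ∈ {bio, cs, social}: chem is not in the set → false
  project duration ≥ 54 months: 32 ≥ 54 is false
  requested budget < 281040 USD: 2233165 < 281040 is false
  mean reviewer score between 1.1 and 3: 4.3 in [1.1, 3] is false
Combine:
[1.1] true OR false = true
[1.2.2] exactly-one(false, true) = true
[1.2] true AND true = true
[1] true → true = true
[2.1] true → false = false
[2.2.1.1] true OR false = true
[2.2.1] NOT true = false
[2.2] NOT false = true
[2] exactly-one(false, true) = true
[3.1.1] false AND false = false
[3.1] NOT false = true
[3.2] false → false (antecedent false ⇒ implication holds) = true
[3.3] false AND false = false
[3] true OR true OR false = true
[root] true AND true AND true = true
Overall: true → funded

Funded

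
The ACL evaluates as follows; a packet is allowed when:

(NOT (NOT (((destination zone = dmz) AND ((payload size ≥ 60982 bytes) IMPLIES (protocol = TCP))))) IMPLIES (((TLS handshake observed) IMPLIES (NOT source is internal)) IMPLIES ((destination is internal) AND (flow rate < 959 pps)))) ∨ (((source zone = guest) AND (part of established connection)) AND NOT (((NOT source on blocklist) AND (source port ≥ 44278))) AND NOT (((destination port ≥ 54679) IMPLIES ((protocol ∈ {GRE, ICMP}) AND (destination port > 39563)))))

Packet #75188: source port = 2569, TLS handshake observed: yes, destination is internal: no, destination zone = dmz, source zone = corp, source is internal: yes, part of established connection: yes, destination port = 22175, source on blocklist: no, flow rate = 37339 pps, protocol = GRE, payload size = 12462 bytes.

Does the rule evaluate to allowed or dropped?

Atomic conditions:
  destination zone = dmz: dmz == dmz is true
  payload size ≥ 60982 bytes: 12462 ≥ 60982 is false
  protocol = TCP: GRE == TCP is false
  TLS handshake observed: yes → true
  NOT source is internal: yes → false
  destination is internal: no → false
  flow rate < 959 pps: 37339 < 959 is false
  source zone = guest: corp == guest is false
  part of established connection: yes → true
  NOT source on blocklist: no → true
  source port ≥ 44278: 2569 ≥ 44278 is false
  destination port ≥ 54679: 22175 ≥ 54679 is false
  protocol ∈ {GRE, ICMP}: GRE is in the set → true
  destination port > 39563: 22175 > 39563 is false
Combine:
[1.1.1.1.2] false → false (antecedent false ⇒ implication holds) = true
[1.1.1.1] true AND true = true
[1.1.1] NOT true = false
[1.1] NOT false = true
[1.2.1] true → false = false
[1.2.2] false AND false = false
[1.2] false → false (antecedent false ⇒ implication holds) = true
[1] true → true = true
[2.1] false AND true = false
[2.2.1] true AND false = false
[2.2] NOT false = true
[2.3.1.2] true AND false = false
[2.3.1] false → false (antecedent false ⇒ implication holds) = true
[2.3] NOT true = false
[2] false AND true AND false = false
[root] true OR false = true
Overall: true → allowed

Allowed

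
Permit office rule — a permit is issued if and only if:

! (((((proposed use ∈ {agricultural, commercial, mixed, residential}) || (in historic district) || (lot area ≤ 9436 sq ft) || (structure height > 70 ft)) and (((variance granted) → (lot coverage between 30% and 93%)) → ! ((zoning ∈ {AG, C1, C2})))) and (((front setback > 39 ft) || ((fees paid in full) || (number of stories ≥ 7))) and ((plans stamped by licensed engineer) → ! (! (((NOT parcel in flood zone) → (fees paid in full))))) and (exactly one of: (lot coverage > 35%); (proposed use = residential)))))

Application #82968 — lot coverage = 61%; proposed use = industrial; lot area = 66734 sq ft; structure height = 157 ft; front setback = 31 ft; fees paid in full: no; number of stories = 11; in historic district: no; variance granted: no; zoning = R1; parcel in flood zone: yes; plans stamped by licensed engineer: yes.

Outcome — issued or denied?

Atomic conditions:
  proposed use ∈ {agricultural, commercial, mixed, residential}: industrial is not in the set → false
  in historic district: no → false
  lot area ≤ 9436 sq ft: 66734 ≤ 9436 is false
  structure height > 70 ft: 157 > 70 is true
  variance granted: no → false
  lot coverage between 30% and 93%: 61 in [30, 93] is true
  zoning ∈ {AG, C1, C2}: R1 is not in the set → false
  front setback > 39 ft: 31 > 39 is false
  fees paid in full: no → false
  number of stories ≥ 7: 11 ≥ 7 is true
  plans stamped by licensed engineer: yes → true
  NOT parcel in flood zone: yes → false
  lot coverage > 35%: 61 > 35 is true
  proposed use = residential: industrial == residential is false
Combine:
[1.1.1] false OR false OR false OR true = true
[1.1.2.1] false → true (antecedent false ⇒ implication holds) = true
[1.1.2.2] NOT false = true
[1.1.2] true → true = true
[1.1] true AND true = true
[1.2.1.2] false OR true = true
[1.2.1] false OR true = true
[1.2.2.2.1.1] false → false (antecedent false ⇒ implication holds) = true
[1.2.2.2.1] NOT true = false
[1.2.2.2] NOT false = true
[1.2.2] true → true = true
[1.2.3] exactly-one(true, false) = true
[1.2] true AND true AND true = true
[1] true AND true = true
[root] NOT true = false
Overall: false → denied

Denied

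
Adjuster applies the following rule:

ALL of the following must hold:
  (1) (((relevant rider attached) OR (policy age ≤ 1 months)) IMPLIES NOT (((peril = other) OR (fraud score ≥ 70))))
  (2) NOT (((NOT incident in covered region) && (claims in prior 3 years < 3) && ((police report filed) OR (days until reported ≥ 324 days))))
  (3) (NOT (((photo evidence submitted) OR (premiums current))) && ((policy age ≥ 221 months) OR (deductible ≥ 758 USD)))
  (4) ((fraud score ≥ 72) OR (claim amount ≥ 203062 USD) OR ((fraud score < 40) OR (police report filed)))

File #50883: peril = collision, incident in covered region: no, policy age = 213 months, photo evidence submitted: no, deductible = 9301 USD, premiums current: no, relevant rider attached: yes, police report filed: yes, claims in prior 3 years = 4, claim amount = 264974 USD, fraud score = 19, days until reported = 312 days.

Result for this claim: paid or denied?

Paid

Atomic conditions:
  relevant rider attached: yes → true
  policy age ≤ 1 months: 213 ≤ 1 is false
  peril = other: collision == other is false
  fraud score ≥ 70: 19 ≥ 70 is false
  NOT incident in covered region: no → true
  claims in prior 3 years < 3: 4 < 3 is false
  police report filed: yes → true
  days until reported ≥ 324 days: 312 ≥ 324 is false
  photo evidence submitted: no → false
  premiums current: no → false
  policy age ≥ 221 months: 213 ≥ 221 is false
  deductible ≥ 758 USD: 9301 ≥ 758 is true
  fraud score ≥ 72: 19 ≥ 72 is false
  claim amount ≥ 203062 USD: 264974 ≥ 203062 is true
  fraud score < 40: 19 < 40 is true
Combine:
[1.1] true OR false = true
[1.2.1] false OR false = false
[1.2] NOT false = true
[1] true → true = true
[2.1.3] true OR false = true
[2.1] true AND false AND true = false
[2] NOT false = true
[3.1.1] false OR false = false
[3.1] NOT false = true
[3.2] false OR true = true
[3] true AND true = true
[4.3] true OR true = true
[4] false OR true OR true = true
[root] true AND true AND true AND true = true
Overall: true → paid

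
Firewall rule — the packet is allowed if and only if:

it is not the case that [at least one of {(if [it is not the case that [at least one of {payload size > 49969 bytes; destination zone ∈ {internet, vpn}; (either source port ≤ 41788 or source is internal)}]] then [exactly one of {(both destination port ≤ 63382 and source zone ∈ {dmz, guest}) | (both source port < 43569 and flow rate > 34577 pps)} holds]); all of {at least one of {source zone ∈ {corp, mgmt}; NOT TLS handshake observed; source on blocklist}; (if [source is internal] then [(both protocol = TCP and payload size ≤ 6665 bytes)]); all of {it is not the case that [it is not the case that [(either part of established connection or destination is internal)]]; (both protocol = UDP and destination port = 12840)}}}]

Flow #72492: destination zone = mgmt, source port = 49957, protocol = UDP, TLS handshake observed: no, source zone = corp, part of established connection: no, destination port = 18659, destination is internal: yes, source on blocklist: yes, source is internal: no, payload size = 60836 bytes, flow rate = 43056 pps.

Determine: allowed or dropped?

Dropped

Atomic conditions:
  payload size > 49969 bytes: 60836 > 49969 is true
  destination zone ∈ {internet, vpn}: mgmt is not in the set → false
  source port ≤ 41788: 49957 ≤ 41788 is false
  source is internal: no → false
  destination port ≤ 63382: 18659 ≤ 63382 is true
  source zone ∈ {dmz, guest}: corp is not in the set → false
  source port < 43569: 49957 < 43569 is false
  flow rate > 34577 pps: 43056 > 34577 is true
  source zone ∈ {corp, mgmt}: corp is in the set → true
  NOT TLS handshake observed: no → true
  source on blocklist: yes → true
  protocol = TCP: UDP == TCP is false
  payload size ≤ 6665 bytes: 60836 ≤ 6665 is false
  part of established connection: no → false
  destination is internal: yes → true
  protocol = UDP: UDP == UDP is true
  destination port = 12840: 18659 == 12840 is false
Combine:
[1.1.1.1.3] false OR false = false
[1.1.1.1] true OR false OR false = true
[1.1.1] NOT true = false
[1.1.2.1] true AND false = false
[1.1.2.2] false AND true = false
[1.1.2] exactly-one(false, false) = false
[1.1] false → false (antecedent false ⇒ implication holds) = true
[1.2.1] true OR true OR true = true
[1.2.2.2] false AND false = false
[1.2.2] false → false (antecedent false ⇒ implication holds) = true
[1.2.3.1.1.1] false OR true = true
[1.2.3.1.1] NOT true = false
[1.2.3.1] NOT false = true
[1.2.3.2] true AND false = false
[1.2.3] true AND false = false
[1.2] true AND true AND false = false
[1] true OR false = true
[root] NOT true = false
Overall: false → dropped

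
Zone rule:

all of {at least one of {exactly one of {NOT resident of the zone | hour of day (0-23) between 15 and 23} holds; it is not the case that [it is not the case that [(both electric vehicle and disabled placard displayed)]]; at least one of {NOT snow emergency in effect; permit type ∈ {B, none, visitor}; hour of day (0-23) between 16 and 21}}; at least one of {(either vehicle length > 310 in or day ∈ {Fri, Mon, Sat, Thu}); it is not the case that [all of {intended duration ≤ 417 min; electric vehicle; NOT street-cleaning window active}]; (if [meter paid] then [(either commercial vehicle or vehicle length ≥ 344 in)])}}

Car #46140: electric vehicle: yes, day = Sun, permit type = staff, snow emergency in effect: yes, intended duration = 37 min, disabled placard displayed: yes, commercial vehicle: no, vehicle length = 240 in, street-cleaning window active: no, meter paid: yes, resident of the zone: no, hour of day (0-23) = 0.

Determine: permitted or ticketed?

Atomic conditions:
  NOT resident of the zone: no → true
  hour of day (0-23) between 15 and 23: 0 in [15, 23] is false
  electric vehicle: yes → true
  disabled placard displayed: yes → true
  NOT snow emergency in effect: yes → false
  permit type ∈ {B, none, visitor}: staff is not in the set → false
  hour of day (0-23) between 16 and 21: 0 in [16, 21] is false
  vehicle length > 310 in: 240 > 310 is false
  day ∈ {Fri, Mon, Sat, Thu}: Sun is not in the set → false
  intended duration ≤ 417 min: 37 ≤ 417 is true
  NOT street-cleaning window active: no → true
  meter paid: yes → true
  commercial vehicle: no → false
  vehicle length ≥ 344 in: 240 ≥ 344 is false
Combine:
[1.1] exactly-one(true, false) = true
[1.2.1.1] true AND true = true
[1.2.1] NOT true = false
[1.2] NOT false = true
[1.3] false OR false OR false = false
[1] true OR true OR false = true
[2.1] false OR false = false
[2.2.1] true AND true AND true = true
[2.2] NOT true = false
[2.3.2] false OR false = false
[2.3] true → false = false
[2] false OR false OR false = false
[root] true AND false = false
Overall: false → ticketed

Ticketed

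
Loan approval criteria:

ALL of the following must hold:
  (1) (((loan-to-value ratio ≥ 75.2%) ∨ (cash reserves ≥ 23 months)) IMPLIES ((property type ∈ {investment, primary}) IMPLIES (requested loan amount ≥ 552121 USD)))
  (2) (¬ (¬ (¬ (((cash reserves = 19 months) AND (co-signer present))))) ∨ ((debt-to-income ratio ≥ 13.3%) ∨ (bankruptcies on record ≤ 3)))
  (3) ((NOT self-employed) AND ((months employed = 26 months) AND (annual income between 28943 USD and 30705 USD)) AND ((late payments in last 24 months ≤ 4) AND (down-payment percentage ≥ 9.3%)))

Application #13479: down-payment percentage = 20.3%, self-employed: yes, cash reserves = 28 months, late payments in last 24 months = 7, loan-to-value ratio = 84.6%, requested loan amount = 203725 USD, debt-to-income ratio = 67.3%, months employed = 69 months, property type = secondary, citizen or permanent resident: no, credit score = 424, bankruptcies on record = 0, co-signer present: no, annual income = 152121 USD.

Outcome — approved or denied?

Atomic conditions:
  loan-to-value ratio ≥ 75.2%: 84.6 ≥ 75.2 is true
  cash reserves ≥ 23 months: 28 ≥ 23 is true
  property type ∈ {investment, primary}: secondary is not in the set → false
  requested loan amount ≥ 552121 USD: 203725 ≥ 552121 is false
  cash reserves = 19 months: 28 == 19 is false
  co-signer present: no → false
  debt-to-income ratio ≥ 13.3%: 67.3 ≥ 13.3 is true
  bankruptcies on record ≤ 3: 0 ≤ 3 is true
  NOT self-employed: yes → false
  months employed = 26 months: 69 == 26 is false
  annual income between 28943 USD and 30705 USD: 152121 in [28943, 30705] is false
  late payments in last 24 months ≤ 4: 7 ≤ 4 is false
  down-payment percentage ≥ 9.3%: 20.3 ≥ 9.3 is true
Combine:
[1.1] true OR true = true
[1.2] false → false (antecedent false ⇒ implication holds) = true
[1] true → true = true
[2.1.1.1.1] false AND false = false
[2.1.1.1] NOT false = true
[2.1.1] NOT true = false
[2.1] NOT false = true
[2.2] true OR true = true
[2] true OR true = true
[3.2] false AND false = false
[3.3] false AND true = false
[3] false AND false AND false = false
[root] true AND true AND false = false
Overall: false → denied

Denied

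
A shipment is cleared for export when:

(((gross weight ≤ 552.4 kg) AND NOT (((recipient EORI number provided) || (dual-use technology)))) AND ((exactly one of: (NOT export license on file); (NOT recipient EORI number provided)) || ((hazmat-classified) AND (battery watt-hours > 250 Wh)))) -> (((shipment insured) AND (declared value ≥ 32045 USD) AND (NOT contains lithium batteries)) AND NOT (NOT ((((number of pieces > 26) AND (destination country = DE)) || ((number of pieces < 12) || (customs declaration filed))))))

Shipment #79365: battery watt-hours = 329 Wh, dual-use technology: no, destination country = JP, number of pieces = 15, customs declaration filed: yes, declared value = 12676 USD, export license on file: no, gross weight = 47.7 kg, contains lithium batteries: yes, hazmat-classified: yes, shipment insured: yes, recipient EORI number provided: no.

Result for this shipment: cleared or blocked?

Blocked

Atomic conditions:
  gross weight ≤ 552.4 kg: 47.7 ≤ 552.4 is true
  recipient EORI number provided: no → false
  dual-use technology: no → false
  NOT export license on file: no → true
  NOT recipient EORI number provided: no → true
  hazmat-classified: yes → true
  battery watt-hours > 250 Wh: 329 > 250 is true
  shipment insured: yes → true
  declared value ≥ 32045 USD: 12676 ≥ 32045 is false
  NOT contains lithium batteries: yes → false
  number of pieces > 26: 15 > 26 is false
  destination country = DE: JP == DE is false
  number of pieces < 12: 15 < 12 is false
  customs declaration filed: yes → true
Combine:
[1.1.2.1] false OR false = false
[1.1.2] NOT false = true
[1.1] true AND true = true
[1.2.1] exactly-one(true, true) = false
[1.2.2] true AND true = true
[1.2] false OR true = true
[1] true AND true = true
[2.1] true AND false AND false = false
[2.2.1.1.1] false AND false = false
[2.2.1.1.2] false OR true = true
[2.2.1.1] false OR true = true
[2.2.1] NOT true = false
[2.2] NOT false = true
[2] false AND true = false
[root] true → false = false
Overall: false → blocked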